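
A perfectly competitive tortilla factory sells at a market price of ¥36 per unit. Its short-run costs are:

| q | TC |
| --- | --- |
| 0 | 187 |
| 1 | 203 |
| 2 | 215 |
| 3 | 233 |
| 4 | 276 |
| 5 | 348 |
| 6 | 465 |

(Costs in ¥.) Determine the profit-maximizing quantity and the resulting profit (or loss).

Compute π = P·q − TC at each output: q=0: -187; q=1: -167; q=2: -143; q=3: -125; q=4: -132; q=5: -168; q=6: -249.
Profit is maximized at q = 3. AVC there is 46/3 = ¥15.33 ≤ P, so producing beats shutting down (which would give -¥187).

q = 3; profit = -¥125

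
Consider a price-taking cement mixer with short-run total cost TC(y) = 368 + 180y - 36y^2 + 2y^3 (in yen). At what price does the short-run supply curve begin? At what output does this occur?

¥18 per unit, at y = 9

The shutdown price is the minimum of AVC. VC = 180y - 36y^2 + 2y^3, so AVC = 180 - 36y + 2y^2.
At the minimum of AVC, MC = AVC. MC = 180 - 72y + 6y^2; setting MC = AVC gives 4y^2 - 36y = 0, so y = 9. min AVC = 18.
The firm shuts down for any P below ¥18.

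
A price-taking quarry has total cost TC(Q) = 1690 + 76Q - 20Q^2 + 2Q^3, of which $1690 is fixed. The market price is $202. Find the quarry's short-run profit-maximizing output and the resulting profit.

Profit = -$394 at Q = 9

AVC = 76 - 20Q + 2Q^2 has its minimum $26 at Q = 5; price $202 clears that bar, so the firm operates.
MC = 76 - 40Q + 6Q^2. Setting P = MC and taking the root on the rising branch gives Q* = 9.
TR = 202·9 = 1818. TC = 1690 + 522 = 2212. Profit = 1818 − 2212 = -$394.
That loss of $394 beats the $1690 the firm would lose by shutting down; producing recovers $1296 of fixed cost.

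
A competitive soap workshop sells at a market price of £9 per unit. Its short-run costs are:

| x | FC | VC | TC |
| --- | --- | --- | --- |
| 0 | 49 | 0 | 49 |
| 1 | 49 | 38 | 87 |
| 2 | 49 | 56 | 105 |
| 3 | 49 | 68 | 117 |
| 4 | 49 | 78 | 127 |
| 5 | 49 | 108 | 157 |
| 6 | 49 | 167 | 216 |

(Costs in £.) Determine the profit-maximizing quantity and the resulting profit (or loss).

x = 0 (shut down); profit = -£49

Profit at each row (π = 9x − TC): x=0: -49; x=1: -78; x=2: -87; x=3: -90; x=4: -91; x=5: -112; x=6: -162.
Profit is highest at x = 0. Equivalently, the lowest AVC in the table is 78/4 ≈ £19.50 at x = 4, and P = £9 falls below it — price never covers variable cost, so the firm shuts down and loses only its fixed cost.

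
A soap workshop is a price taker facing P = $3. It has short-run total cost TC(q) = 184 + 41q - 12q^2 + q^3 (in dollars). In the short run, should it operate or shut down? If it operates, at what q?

Shut down

Variable cost is VC = 41q - 12q^2 + q^3, so AVC = VC/q = 41 - 12q + q^2 and MC = dTC/dq = 41 - 24q + 3q^2.
AVC hits its minimum where MC = AVC, at q = 6, giving min AVC = 41 - 12·6 + 6^2 = $5.
Since P = $3 < min AVC = $5, price fails to cover variable cost at any output.
Shutting down limits the loss to fixed cost, $184.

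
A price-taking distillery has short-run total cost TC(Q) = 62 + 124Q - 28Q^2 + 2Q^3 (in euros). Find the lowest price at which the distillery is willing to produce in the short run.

Short-run supply begins at min AVC. From VC = 124Q - 28Q^2 + 2Q^3, AVC = 124 - 28Q + 2Q^2.
At the minimum of AVC, MC = AVC. MC = 124 - 56Q + 6Q^2; setting MC = AVC gives 4Q^2 - 28Q = 0, so Q = 7. min AVC = 26.
The firm shuts down for any P below €26.

€26 per unit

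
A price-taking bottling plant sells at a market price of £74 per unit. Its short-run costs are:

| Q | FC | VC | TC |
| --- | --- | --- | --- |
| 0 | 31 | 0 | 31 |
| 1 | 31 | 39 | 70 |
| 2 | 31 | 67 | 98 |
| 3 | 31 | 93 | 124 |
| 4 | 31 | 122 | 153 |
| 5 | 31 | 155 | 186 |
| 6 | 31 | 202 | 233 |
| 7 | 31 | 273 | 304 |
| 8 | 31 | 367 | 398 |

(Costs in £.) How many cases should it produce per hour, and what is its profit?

Q = 7; profit = £214

Profit at each row (π = 74Q − TC): Q=0: -31; Q=1: 4; Q=2: 50; Q=3: 98; Q=4: 143; Q=5: 184; Q=6: 211; Q=7: 214; Q=8: 194.
Profit is maximized at Q = 7. AVC there is 273/7 = £39 ≤ P, so producing beats shutting down (which would give -£31).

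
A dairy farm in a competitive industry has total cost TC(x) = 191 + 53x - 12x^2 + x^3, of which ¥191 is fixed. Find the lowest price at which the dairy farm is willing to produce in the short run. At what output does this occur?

The firm shuts down when price falls below the minimum of average variable cost. AVC = VC/x = 53 - 12x + x^2.
dAVC/dx = -12 + 2x = 0 gives x = 6. min AVC = 53 - 12·6 + 6^2 = 17.
The firm shuts down for any P below ¥17.

¥17 per unit, at x = 6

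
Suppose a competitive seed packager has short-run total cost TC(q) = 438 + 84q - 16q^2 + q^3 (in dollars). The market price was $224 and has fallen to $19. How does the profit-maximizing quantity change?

AVC = 84 - 16q + q^2, minimized at q = 8 where min AVC = $20. MC = 84 - 32q + 3q^2.
With P = $224 above the shutdown price, P = MC gives q = 14.
At P = $19 < min AVC = $20, price no longer covers variable cost at any output, so the firm shuts down: q = 0.

Output falls from 14 to 0 (the firm shuts down)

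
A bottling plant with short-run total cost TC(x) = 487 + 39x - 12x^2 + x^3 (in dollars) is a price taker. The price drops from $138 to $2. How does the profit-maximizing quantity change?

Output falls from 11 to 0 (the firm shuts down)

MC = 39 - 24x + 3x^2; the shutdown threshold is min AVC = $3 (at x = 6).
At P = $138 ≥ min AVC, set P = MC on the rising branch: x = 11.
At P = $2 < min AVC = $3, price no longer covers variable cost at any output, so the firm shuts down: x = 0.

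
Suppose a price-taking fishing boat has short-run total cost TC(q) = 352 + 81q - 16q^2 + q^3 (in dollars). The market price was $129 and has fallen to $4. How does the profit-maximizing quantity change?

Output falls from 12 to 0 (the firm shuts down)

MC = 81 - 32q + 3q^2; the shutdown threshold is min AVC = $17 (at q = 8).
With P = $129 above the shutdown price, P = MC gives q = 12.
At P = $4 < min AVC = $17, price no longer covers variable cost at any output, so the firm shuts down: q = 0.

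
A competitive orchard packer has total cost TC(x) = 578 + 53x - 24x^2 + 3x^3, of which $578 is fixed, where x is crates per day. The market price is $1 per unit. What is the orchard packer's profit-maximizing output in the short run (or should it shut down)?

Variable cost is VC = 53x - 24x^2 + 3x^3, so AVC = VC/x = 53 - 24x + 3x^2 and MC = dTC/dx = 53 - 48x + 9x^2.
AVC hits its minimum where MC = AVC, at x = 4, giving min AVC = 53 - 24·4 + 3·4^2 = $5.
P = $1 lies below min AVC = $5; no output level covers variable cost.
Shutting down limits the loss to fixed cost, $578.

Shut down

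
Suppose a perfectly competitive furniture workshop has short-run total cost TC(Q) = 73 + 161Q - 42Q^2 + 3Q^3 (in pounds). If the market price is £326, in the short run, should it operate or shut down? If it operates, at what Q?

Variable cost is VC = 161Q - 42Q^2 + 3Q^3, so AVC = VC/Q = 161 - 42Q + 3Q^2 and MC = dTC/dQ = 161 - 84Q + 9Q^2.
The AVC parabola has its vertex at Q = 42/6 = 7, where AVC = 161 - 42·7 + 3·7^2 = £14.
Because £326 ≥ £14, revenue can cover variable cost; the firm operates.
Set P = MC: 326 = 161 - 84Q + 9Q^2 → -165 - 84Q + 9Q^2 = 0. The roots are Q = -5/3 and Q = 11; the profit-maximizing output is on the rising part of MC, so Q* = 11.
Check: AVC at Q = 11 is £62 ≤ P, so revenue covers variable cost.
Profit = P·Q − TC = 326·11 − 755 = £2831.

Produce at Q = 11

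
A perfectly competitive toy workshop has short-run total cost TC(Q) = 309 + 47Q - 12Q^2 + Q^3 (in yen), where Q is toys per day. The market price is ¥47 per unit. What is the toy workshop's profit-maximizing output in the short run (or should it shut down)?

Produce at Q = 8

Variable cost is VC = 47Q - 12Q^2 + Q^3, so AVC = VC/Q = 47 - 12Q + Q^2 and MC = dTC/dQ = 47 - 24Q + 3Q^2.
AVC is minimized where dAVC/dQ = -12 + 2Q = 0, at Q = 6; min AVC = 47 - 12·6 + 6^2 = ¥11.
Because ¥47 ≥ ¥11, revenue can cover variable cost; the firm operates.
Solving P = MC: -24Q + 3Q^2 = 0 ⇒ Q = 0 or 8. On the upward-sloping branch, Q* = 8.
Check: AVC at Q = 8 is ¥15 ≤ P, so revenue covers variable cost.
Profit = P·Q − TC = 47·8 − 429 = -¥53, a loss, but smaller than the ¥309 fixed cost the firm would lose by shutting down.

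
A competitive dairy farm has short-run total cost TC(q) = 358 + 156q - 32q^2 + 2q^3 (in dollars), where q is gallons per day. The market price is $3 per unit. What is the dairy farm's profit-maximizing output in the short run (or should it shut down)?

Variable cost is VC = 156q - 32q^2 + 2q^3, so AVC = VC/q = 156 - 32q + 2q^2 and MC = dTC/dq = 156 - 64q + 6q^2.
The AVC parabola has its vertex at q = 32/4 = 8, where AVC = 156 - 32·8 + 2·8^2 = $28.
P = $3 lies below min AVC = $28; no output level covers variable cost.
The firm minimizes its loss by shutting down and losing only its fixed cost of $358.

Shut down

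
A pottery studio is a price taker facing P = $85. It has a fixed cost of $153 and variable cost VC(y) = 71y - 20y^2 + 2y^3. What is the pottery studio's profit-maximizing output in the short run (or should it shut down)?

Produce at y = 7

Variable cost is VC = 71y - 20y^2 + 2y^3, so AVC = VC/y = 71 - 20y + 2y^2 and MC = dTC/dy = 71 - 40y + 6y^2.
AVC is minimized where dAVC/dy = -20 + 4y = 0, at y = 5; min AVC = 71 - 20·5 + 2·5^2 = $21.
P = $85 exceeds min AVC = $21, so the firm stays open.
Solving P = MC: -14 - 40y + 6y^2 = 0 ⇒ y = -1/3 or 7. On the upward-sloping branch, y* = 7.
Check: AVC at y = 7 is $29 ≤ P, so revenue covers variable cost.
Profit = P·y − TC = 85·7 − 356 = $239.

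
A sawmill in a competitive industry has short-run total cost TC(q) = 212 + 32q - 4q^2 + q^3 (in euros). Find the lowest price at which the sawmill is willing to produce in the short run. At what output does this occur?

The firm shuts down when price falls below the minimum of average variable cost. AVC = VC/q = 32 - 4q + q^2.
At the minimum of AVC, MC = AVC. MC = 32 - 8q + 3q^2; setting MC = AVC gives 2q^2 - 4q = 0, so q = 2. min AVC = 28.
For P < €28 the firm produces nothing.

€28 per unit, at q = 2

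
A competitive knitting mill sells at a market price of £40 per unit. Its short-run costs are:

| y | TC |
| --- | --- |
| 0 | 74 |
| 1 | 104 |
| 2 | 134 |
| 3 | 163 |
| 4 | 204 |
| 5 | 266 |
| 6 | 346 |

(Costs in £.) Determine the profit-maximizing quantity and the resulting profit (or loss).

Profit at each row (π = 40y − TC): y=0: -74; y=1: -64; y=2: -54; y=3: -43; y=4: -44; y=5: -66; y=6: -106.
Profit is maximized at y = 3. AVC there is 89/3 = £29.67 ≤ P, so producing beats shutting down (which would give -£74).

y = 3; profit = -£43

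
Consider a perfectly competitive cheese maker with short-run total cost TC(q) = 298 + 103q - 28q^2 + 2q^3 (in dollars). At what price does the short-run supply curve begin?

$5 per unit

The firm shuts down when price falls below the minimum of average variable cost. AVC = VC/q = 103 - 28q + 2q^2.
dAVC/dq = -28 + 4q = 0 gives q = 7. min AVC = 103 - 28·7 + 2·7^2 = 5.
So the shutdown price is $5.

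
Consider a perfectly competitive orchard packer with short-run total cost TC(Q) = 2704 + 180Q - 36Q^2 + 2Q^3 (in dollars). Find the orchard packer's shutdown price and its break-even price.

Shutdown price = $18; break-even price = $258

AVC = 180 - 36Q + 2Q^2; minimized at Q = 9, giving min AVC = $18. That is the shutdown price.
ATC = 2704/Q + 180 - 36Q + 2Q^2. Setting dATC/dQ = −2704/Q^2 − 36 + 4Q = 0 gives Q = 13 (since 4·13^3 − 36·13^2 = 2704).
min ATC = 2704/13 + 180 − 36·13 + 2·13^2 = $258. That is the break-even price.
Between these two prices the firm operates at a loss; above $258 it earns a profit.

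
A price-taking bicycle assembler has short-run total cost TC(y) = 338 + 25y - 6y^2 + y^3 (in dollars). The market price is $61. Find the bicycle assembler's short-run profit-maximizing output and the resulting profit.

Profit = -$122 at y = 6

AVC = 25 - 6y + y^2; min AVC = $16 at y = 3. Since P = $61 ≥ min AVC, the firm produces.
MC = 25 - 12y + 3y^2. Setting P = MC and taking the root on the rising branch gives y* = 6.
TR = 61·6 = 366. TC = 338 + 150 = 488. Profit = 366 − 488 = -$122.
By producing, the firm covers all variable cost plus $216 of fixed cost; shutting down would lose the full $338.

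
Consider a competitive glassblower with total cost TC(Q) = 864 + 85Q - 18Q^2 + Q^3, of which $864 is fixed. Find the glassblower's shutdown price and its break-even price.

AVC = 85 - 18Q + Q^2; minimized at Q = 9, giving min AVC = $4. That is the shutdown price.
ATC = 864/Q + 85 - 18Q + Q^2. Setting dATC/dQ = −864/Q^2 − 18 + 2Q = 0 gives Q = 12 (since 2·12^3 − 18·12^2 = 864).
min ATC = 864/12 + 85 − 18·12 + 12^2 = $85. That is the break-even price.
Between these two prices the firm operates at a loss; above $85 it earns a profit.

Shutdown price = $4; break-even price = $85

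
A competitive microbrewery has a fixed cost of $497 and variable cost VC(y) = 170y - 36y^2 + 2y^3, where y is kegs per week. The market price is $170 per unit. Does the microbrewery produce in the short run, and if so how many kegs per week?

Variable cost is VC = 170y - 36y^2 + 2y^3, so AVC = VC/y = 170 - 36y + 2y^2 and MC = dTC/dy = 170 - 72y + 6y^2.
The AVC parabola has its vertex at y = 36/4 = 9, where AVC = 170 - 36·9 + 2·9^2 = $8.
Since P = $170 ≥ min AVC = $8, price covers variable cost and the firm should produce.
Solving P = MC: -72y + 6y^2 = 0 ⇒ y = 0 or 12. On the upward-sloping branch, y* = 12.
Check: AVC at y = 12 is $26 ≤ P, so revenue covers variable cost.
Profit = P·y − TC = 170·12 − 809 = $1231.

Produce at y = 12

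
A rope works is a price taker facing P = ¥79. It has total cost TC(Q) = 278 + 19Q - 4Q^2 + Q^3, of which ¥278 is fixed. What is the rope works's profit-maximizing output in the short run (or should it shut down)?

From TC, MC = TC'(Q) = 19 - 8Q + 3Q^2 and AVC = VC/Q = 19 - 4Q + Q^2.
AVC is minimized where dAVC/dQ = -4 + 2Q = 0, at Q = 2; min AVC = 19 - 4·2 + 2^2 = ¥15.
P = ¥79 exceeds min AVC = ¥15, so the firm stays open.
P = MC gives -60 - 8Q + 3Q^2 = 0, with roots -10/3 and 6. Take the larger (rising MC): Q* = 6.
Check: AVC at Q = 6 is ¥31 ≤ P, so revenue covers variable cost.
Profit = P·Q − TC = 79·6 − 464 = ¥10.

Produce at Q = 6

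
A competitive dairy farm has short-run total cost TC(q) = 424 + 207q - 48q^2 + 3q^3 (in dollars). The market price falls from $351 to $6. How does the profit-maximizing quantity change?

MC = 207 - 96q + 9q^2; the shutdown threshold is min AVC = $15 (at q = 8).
At P = $351 ≥ min AVC, set P = MC on the rising branch: q = 12.
At P = $6 < min AVC = $15, price no longer covers variable cost at any output, so the firm shuts down: q = 0.

Output falls from 12 to 0 (the firm shuts down)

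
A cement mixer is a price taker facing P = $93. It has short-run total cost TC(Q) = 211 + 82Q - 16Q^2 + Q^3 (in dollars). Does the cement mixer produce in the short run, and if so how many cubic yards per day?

Strip out fixed cost: VC = 82Q - 16Q^2 + Q^3. Then AVC = 82 - 16Q + Q^2 and MC = 82 - 32Q + 3Q^2.
AVC hits its minimum where MC = AVC, at Q = 8, giving min AVC = 82 - 16·8 + 8^2 = $18.
Because $93 ≥ $18, revenue can cover variable cost; the firm operates.
P = MC gives -11 - 32Q + 3Q^2 = 0, with roots -1/3 and 11. Take the larger (rising MC): Q* = 11.
Check: AVC at Q = 11 is $27 ≤ P, so revenue covers variable cost.
Profit = P·Q − TC = 93·11 − 508 = $515.

Produce at Q = 11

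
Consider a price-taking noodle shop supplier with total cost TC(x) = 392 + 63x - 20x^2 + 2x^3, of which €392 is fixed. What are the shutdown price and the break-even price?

Shutdown price = €13; break-even price = €77

Shutdown price = min AVC. AVC = 63 - 20x + 2x^2, with vertex at x = 5 and minimum €13.
ATC = 392/x + 63 - 20x + 2x^2. Setting dATC/dx = −392/x^2 − 20 + 4x = 0 gives x = 7 (since 4·7^3 − 20·7^2 = 392).
min ATC = 392/7 + 63 − 20·7 + 2·7^2 = €77. That is the break-even price.
Between these two prices the firm operates at a loss; above €77 it earns a profit.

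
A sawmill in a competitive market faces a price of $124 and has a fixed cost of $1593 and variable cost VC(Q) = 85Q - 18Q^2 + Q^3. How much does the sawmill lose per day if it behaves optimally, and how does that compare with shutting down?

AVC = 85 - 18Q + Q^2 has its minimum $4 at Q = 9; price $124 clears that bar, so the firm operates.
With MC = 85 - 36Q + 3Q^2, P = MC on the upward-sloping part at Q* = 13.
TR = 124·13 = 1612. TC = 1593 + 260 = 1853. Profit = 1612 − 1853 = -$241.
By producing, the firm covers all variable cost plus $1352 of fixed cost; shutting down would lose the full $1593.

Profit = -$241 at Q = 13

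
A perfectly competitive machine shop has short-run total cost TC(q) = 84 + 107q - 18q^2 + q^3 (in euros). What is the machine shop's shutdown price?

Short-run supply begins at min AVC. From VC = 107q - 18q^2 + q^3, AVC = 107 - 18q + q^2.
dAVC/dq = -18 + 2q = 0 gives q = 9. min AVC = 107 - 18·9 + 9^2 = 26.
The firm shuts down for any P below €26.

€26 per unit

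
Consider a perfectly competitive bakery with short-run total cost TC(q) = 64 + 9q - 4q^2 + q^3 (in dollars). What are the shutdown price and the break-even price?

Shutdown price = min AVC. AVC = 9 - 4q + q^2, with vertex at q = 2 and minimum $5.
ATC = 64/q + 9 - 4q + q^2. Setting dATC/dq = −64/q^2 − 4 + 2q = 0 gives q = 4 (since 2·4^3 − 4·4^2 = 64).
min ATC = 64/4 + 9 − 4·4 + 4^2 = $25. That is the break-even price.
Between these two prices the firm operates at a loss; above $25 it earns a profit.

Shutdown price = $5; break-even price = $25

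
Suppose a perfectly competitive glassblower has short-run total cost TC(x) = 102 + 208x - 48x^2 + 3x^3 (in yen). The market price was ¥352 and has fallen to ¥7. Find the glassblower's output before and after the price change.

MC = 208 - 96x + 9x^2; the shutdown threshold is min AVC = ¥16 (at x = 8).
At P = ¥352 ≥ min AVC, set P = MC on the rising branch: x = 12.
At P = ¥7 < min AVC = ¥16, price no longer covers variable cost at any output, so the firm shuts down: x = 0.

Output falls from 12 to 0 (the firm shuts down)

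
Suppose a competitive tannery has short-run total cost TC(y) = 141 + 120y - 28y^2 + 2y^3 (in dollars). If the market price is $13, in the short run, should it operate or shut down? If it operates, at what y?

Variable cost is VC = 120y - 28y^2 + 2y^3, so AVC = VC/y = 120 - 28y + 2y^2 and MC = dTC/dy = 120 - 56y + 6y^2.
AVC hits its minimum where MC = AVC, at y = 7, giving min AVC = 120 - 28·7 + 2·7^2 = $22.
With P < min AVC ($13 < $22), every unit sold adds to the loss.
The firm minimizes its loss by shutting down and losing only its fixed cost of $141.

Shut down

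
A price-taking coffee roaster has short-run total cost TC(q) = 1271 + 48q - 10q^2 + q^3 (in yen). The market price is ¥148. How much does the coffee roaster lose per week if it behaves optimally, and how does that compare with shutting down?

AVC = 48 - 10q + q^2; min AVC = ¥23 at q = 5. Since P = ¥148 ≥ min AVC, the firm produces.
With MC = 48 - 20q + 3q^2, P = MC on the upward-sloping part at q* = 10.
TR = 148·10 = 1480. TC = 1271 + 480 = 1751. Profit = 1480 − 1751 = -¥271.
Shutting down would mean losing the fixed cost of ¥1271, so operating at a loss of ¥271 is better by ¥1000.

Profit = -¥271 at q = 10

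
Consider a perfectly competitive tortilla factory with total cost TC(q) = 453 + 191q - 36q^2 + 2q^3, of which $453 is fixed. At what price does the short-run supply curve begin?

The shutdown price is the minimum of AVC. VC = 191q - 36q^2 + 2q^3, so AVC = 191 - 36q + 2q^2.
At the minimum of AVC, MC = AVC. MC = 191 - 72q + 6q^2; setting MC = AVC gives 4q^2 - 36q = 0, so q = 9. min AVC = 29.
So the shutdown price is $29.

$29 per unit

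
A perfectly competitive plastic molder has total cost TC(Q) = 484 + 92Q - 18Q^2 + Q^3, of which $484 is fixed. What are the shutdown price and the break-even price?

AVC = 92 - 18Q + Q^2; minimized at Q = 9, giving min AVC = $11. That is the shutdown price.
ATC = 484/Q + 92 - 18Q + Q^2. Setting dATC/dQ = −484/Q^2 − 18 + 2Q = 0 gives Q = 11 (since 2·11^3 − 18·11^2 = 484).
min ATC = 484/11 + 92 − 18·11 + 11^2 = $59. That is the break-even price.
Between these two prices the firm operates at a loss; above $59 it earns a profit.

Shutdown price = $11; break-even price = $59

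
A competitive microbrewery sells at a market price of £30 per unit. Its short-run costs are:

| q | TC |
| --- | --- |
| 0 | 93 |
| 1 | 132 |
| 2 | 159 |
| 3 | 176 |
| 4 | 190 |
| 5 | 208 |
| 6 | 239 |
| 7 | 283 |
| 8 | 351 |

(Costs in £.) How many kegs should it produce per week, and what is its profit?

Compute π = P·q − TC at each output: q=0: -93; q=1: -102; q=2: -99; q=3: -86; q=4: -70; q=5: -58; q=6: -59; q=7: -73; q=8: -111.
Profit is maximized at q = 5. AVC there is 115/5 = £23 ≤ P, so producing beats shutting down (which would give -£93).

q = 5; profit = -£58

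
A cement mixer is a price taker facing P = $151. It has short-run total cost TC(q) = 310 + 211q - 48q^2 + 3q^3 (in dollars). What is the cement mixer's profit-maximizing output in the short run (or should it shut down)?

Produce at q = 10

Variable cost is VC = 211q - 48q^2 + 3q^3, so AVC = VC/q = 211 - 48q + 3q^2 and MC = dTC/dq = 211 - 96q + 9q^2.
AVC is minimized where dAVC/dq = -48 + 6q = 0, at q = 8; min AVC = 211 - 48·8 + 3·8^2 = $19.
P = $151 exceeds min AVC = $19, so the firm stays open.
Solving P = MC: 60 - 96q + 9q^2 = 0 ⇒ q = 2/3 or 10. On the upward-sloping branch, q* = 10.
Check: AVC at q = 10 is $31 ≤ P, so revenue covers variable cost.
Profit = P·q − TC = 151·10 − 620 = $890.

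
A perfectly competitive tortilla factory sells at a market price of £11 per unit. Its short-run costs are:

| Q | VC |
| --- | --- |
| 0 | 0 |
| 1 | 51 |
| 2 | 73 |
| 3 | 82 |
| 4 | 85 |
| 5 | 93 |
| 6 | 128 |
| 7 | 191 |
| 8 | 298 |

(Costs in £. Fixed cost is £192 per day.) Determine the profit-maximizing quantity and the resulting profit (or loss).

Q = 0 (shut down); profit = -£192

Compute π = P·Q − TC at each output: Q=0: -192; Q=1: -232; Q=2: -243; Q=3: -241; Q=4: -233; Q=5: -230; Q=6: -254; Q=7: -306; Q=8: -402.
Profit is highest at Q = 0. Equivalently, the lowest AVC in the table is 93/5 ≈ £18.60 at Q = 5, and P = £11 falls below it — price never covers variable cost, so the firm shuts down and loses only its fixed cost.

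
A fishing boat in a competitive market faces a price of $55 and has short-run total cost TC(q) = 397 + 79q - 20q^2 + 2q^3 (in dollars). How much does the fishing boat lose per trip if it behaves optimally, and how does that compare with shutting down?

Profit = -$253 at q = 6

AVC = 79 - 20q + 2q^2; min AVC = $29 at q = 5. Since P = $55 ≥ min AVC, the firm produces.
MC = 79 - 40q + 6q^2. Setting P = MC and taking the root on the rising branch gives q* = 6.
TR = 55·6 = 330. TC = 397 + 186 = 583. Profit = 330 − 583 = -$253.
By producing, the firm covers all variable cost plus $144 of fixed cost; shutting down would lose the full $397.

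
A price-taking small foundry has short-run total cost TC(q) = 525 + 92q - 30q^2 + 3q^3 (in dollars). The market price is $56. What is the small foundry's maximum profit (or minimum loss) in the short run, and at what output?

AVC = 92 - 30q + 3q^2; min AVC = $17 at q = 5. Since P = $56 ≥ min AVC, the firm produces.
With MC = 92 - 60q + 9q^2, P = MC on the upward-sloping part at q* = 6.
TR = 56·6 = 336. TC = 525 + 120 = 645. Profit = 336 − 645 = -$309.
By producing, the firm covers all variable cost plus $216 of fixed cost; shutting down would lose the full $525.

Profit = -$309 at q = 6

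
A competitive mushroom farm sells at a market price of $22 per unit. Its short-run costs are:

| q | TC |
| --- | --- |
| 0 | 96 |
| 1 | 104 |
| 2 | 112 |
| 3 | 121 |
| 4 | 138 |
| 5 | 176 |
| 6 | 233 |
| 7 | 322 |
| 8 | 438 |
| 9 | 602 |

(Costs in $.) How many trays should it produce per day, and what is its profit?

Compute π = P·q − TC at each output: q=0: -96; q=1: -82; q=2: -68; q=3: -55; q=4: -50; q=5: -66; q=6: -101; q=7: -168; q=8: -262; q=9: -404.
Profit is maximized at q = 4. AVC there is 42/4 = $10.50 ≤ P, so producing beats shutting down (which would give -$96).

q = 4; profit = -$50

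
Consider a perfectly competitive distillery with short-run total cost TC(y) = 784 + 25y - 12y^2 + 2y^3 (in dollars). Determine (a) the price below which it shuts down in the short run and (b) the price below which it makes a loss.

Shutdown price = min AVC. AVC = 25 - 12y + 2y^2, with vertex at y = 3 and minimum $7.
ATC = 784/y + 25 - 12y + 2y^2. Setting dATC/dy = −784/y^2 − 12 + 4y = 0 gives y = 7 (since 4·7^3 − 12·7^2 = 784).
min ATC = 784/7 + 25 − 12·7 + 2·7^2 = $151. That is the break-even price.
Between these two prices the firm operates at a loss; above $151 it earns a profit.

Shutdown price = $7; break-even price = $151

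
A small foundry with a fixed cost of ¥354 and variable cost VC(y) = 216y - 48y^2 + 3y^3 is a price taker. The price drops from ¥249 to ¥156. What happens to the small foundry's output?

Output falls from 11 to 10

AVC = 216 - 48y + 3y^2, minimized at y = 8 where min AVC = ¥24. MC = 216 - 96y + 9y^2.
At P = ¥249 ≥ min AVC, set P = MC on the rising branch: y = 11.
At P = ¥156 ≥ min AVC, set P = MC: y = 10. The firm stays open but cuts output.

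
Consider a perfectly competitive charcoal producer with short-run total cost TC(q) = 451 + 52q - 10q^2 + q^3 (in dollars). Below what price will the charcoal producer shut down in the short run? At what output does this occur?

The shutdown price is the minimum of AVC. VC = 52q - 10q^2 + q^3, so AVC = 52 - 10q + q^2.
At the minimum of AVC, MC = AVC. MC = 52 - 20q + 3q^2; setting MC = AVC gives 2q^2 - 10q = 0, so q = 5. min AVC = 27.
For P < $27 the firm produces nothing.

$27 per unit, at q = 5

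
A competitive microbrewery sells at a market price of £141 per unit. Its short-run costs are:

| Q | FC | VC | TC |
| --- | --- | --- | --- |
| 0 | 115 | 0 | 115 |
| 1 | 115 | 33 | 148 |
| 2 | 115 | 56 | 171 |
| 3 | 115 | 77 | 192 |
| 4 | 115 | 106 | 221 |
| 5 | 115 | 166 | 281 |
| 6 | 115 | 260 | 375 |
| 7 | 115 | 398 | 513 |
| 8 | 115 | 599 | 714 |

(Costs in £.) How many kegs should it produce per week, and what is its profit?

Q = 7; profit = £474

Compute π = P·Q − TC at each output: Q=0: -115; Q=1: -7; Q=2: 111; Q=3: 231; Q=4: 343; Q=5: 424; Q=6: 471; Q=7: 474; Q=8: 414.
Profit is maximized at Q = 7. AVC there is 398/7 = £56.86 ≤ P, so producing beats shutting down (which would give -£115).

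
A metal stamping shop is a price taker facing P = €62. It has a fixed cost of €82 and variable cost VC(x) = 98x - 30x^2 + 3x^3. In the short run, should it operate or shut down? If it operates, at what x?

Variable cost is VC = 98x - 30x^2 + 3x^3, so AVC = VC/x = 98 - 30x + 3x^2 and MC = dTC/dx = 98 - 60x + 9x^2.
AVC hits its minimum where MC = AVC, at x = 5, giving min AVC = 98 - 30·5 + 3·5^2 = €23.
Because €62 ≥ €23, revenue can cover variable cost; the firm operates.
Solving P = MC: 36 - 60x + 9x^2 = 0 ⇒ x = 2/3 or 6. On the upward-sloping branch, x* = 6.
Check: AVC at x = 6 is €26 ≤ P, so revenue covers variable cost.
Profit = P·x − TC = 62·6 − 238 = €134.

Produce at x = 6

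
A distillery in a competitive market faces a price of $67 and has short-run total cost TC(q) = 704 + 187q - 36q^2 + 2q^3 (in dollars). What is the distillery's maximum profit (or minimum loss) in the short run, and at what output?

AVC = 187 - 36q + 2q^2; min AVC = $25 at q = 9. Since P = $67 ≥ min AVC, the firm produces.
With MC = 187 - 72q + 6q^2, P = MC on the upward-sloping part at q* = 10.
TR = 67·10 = 670. TC = 704 + 270 = 974. Profit = 670 − 974 = -$304.
That loss of $304 beats the $704 the firm would lose by shutting down; producing recovers $400 of fixed cost.

Profit = -$304 at q = 10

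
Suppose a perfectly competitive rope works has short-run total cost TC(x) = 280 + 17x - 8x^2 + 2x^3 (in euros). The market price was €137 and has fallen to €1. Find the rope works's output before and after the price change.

AVC = 17 - 8x + 2x^2, minimized at x = 2 where min AVC = €9. MC = 17 - 16x + 6x^2.
With P = €137 above the shutdown price, P = MC gives x = 6.
At P = €1 < min AVC = €9, price no longer covers variable cost at any output, so the firm shuts down: x = 0.

Output falls from 6 to 0 (the firm shuts down)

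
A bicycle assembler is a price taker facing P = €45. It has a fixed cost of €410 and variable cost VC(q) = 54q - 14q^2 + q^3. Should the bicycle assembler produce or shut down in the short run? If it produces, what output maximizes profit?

Strip out fixed cost: VC = 54q - 14q^2 + q^3. Then AVC = 54 - 14q + q^2 and MC = 54 - 28q + 3q^2.
AVC is minimized where dAVC/dq = -14 + 2q = 0, at q = 7; min AVC = 54 - 14·7 + 7^2 = €5.
P = €45 exceeds min AVC = €5, so the firm stays open.
Set P = MC: 45 = 54 - 28q + 3q^2 → 9 - 28q + 3q^2 = 0. The roots are q = 1/3 and q = 9; the profit-maximizing output is on the rising part of MC, so q* = 9.
Check: AVC at q = 9 is €9 ≤ P, so revenue covers variable cost.
Profit = P·q − TC = 45·9 − 491 = -€86, a loss, but smaller than the €410 fixed cost the firm would lose by shutting down.

Produce at q = 9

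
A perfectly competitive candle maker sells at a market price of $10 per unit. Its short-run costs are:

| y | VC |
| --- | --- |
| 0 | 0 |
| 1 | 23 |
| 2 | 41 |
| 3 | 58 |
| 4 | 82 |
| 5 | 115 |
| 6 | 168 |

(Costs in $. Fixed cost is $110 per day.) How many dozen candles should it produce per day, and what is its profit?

y = 0 (shut down); profit = -$110

Compute π = P·y − TC at each output: y=0: -110; y=1: -123; y=2: -131; y=3: -138; y=4: -152; y=5: -175; y=6: -218.
Profit is highest at y = 0. Equivalently, the lowest AVC in the table is 58/3 ≈ $19.33 at y = 3, and P = $10 falls below it — price never covers variable cost, so the firm shuts down and loses only its fixed cost.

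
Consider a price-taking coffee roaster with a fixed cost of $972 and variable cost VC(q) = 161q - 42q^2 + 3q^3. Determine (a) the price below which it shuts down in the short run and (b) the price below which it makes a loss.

Shutdown price = $14; break-even price = $134

Shutdown price = min AVC. AVC = 161 - 42q + 3q^2, with vertex at q = 7 and minimum $14.
ATC = 972/q + 161 - 42q + 3q^2. Setting dATC/dq = −972/q^2 − 42 + 6q = 0 gives q = 9 (since 6·9^3 − 42·9^2 = 972).
min ATC = 972/9 + 161 − 42·9 + 3·9^2 = $134. That is the break-even price.
Between these two prices the firm operates at a loss; above $134 it earns a profit.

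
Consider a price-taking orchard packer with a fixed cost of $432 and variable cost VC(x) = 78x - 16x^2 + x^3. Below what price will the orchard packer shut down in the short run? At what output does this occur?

The shutdown price is the minimum of AVC. VC = 78x - 16x^2 + x^3, so AVC = 78 - 16x + x^2.
dAVC/dx = -16 + 2x = 0 gives x = 8. min AVC = 78 - 16·8 + 8^2 = 14.
For P < $14 the firm produces nothing.

$14 per unit, at x = 8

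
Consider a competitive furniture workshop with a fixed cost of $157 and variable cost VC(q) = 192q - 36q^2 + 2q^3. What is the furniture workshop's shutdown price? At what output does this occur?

The shutdown price is the minimum of AVC. VC = 192q - 36q^2 + 2q^3, so AVC = 192 - 36q + 2q^2.
At the minimum of AVC, MC = AVC. MC = 192 - 72q + 6q^2; setting MC = AVC gives 4q^2 - 36q = 0, so q = 9. min AVC = 30.
The firm shuts down for any P below $30.

$30 per unit, at q = 9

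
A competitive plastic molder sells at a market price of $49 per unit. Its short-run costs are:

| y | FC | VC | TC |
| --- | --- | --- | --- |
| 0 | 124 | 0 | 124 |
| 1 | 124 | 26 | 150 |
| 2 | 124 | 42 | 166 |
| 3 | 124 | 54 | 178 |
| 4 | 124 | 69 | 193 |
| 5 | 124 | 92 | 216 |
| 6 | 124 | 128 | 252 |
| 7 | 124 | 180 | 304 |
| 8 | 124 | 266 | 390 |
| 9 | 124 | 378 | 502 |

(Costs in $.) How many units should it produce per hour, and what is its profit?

y = 6; profit = $42

Profit at each row (π = 49y − TC): y=0: -124; y=1: -101; y=2: -68; y=3: -31; y=4: 3; y=5: 29; y=6: 42; y=7: 39; y=8: 2; y=9: -61.
Profit is maximized at y = 6. AVC there is 128/6 = $21.33 ≤ P, so producing beats shutting down (which would give -$124).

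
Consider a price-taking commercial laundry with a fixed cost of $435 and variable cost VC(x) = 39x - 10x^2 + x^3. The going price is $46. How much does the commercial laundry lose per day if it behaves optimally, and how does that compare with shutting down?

AVC = 39 - 10x + x^2 has its minimum $14 at x = 5; price $46 clears that bar, so the firm operates.
With MC = 39 - 20x + 3x^2, P = MC on the upward-sloping part at x* = 7.
TR = 46·7 = 322. TC = 435 + 126 = 561. Profit = 322 − 561 = -$239.
Shutting down would mean losing the fixed cost of $435, so operating at a loss of $239 is better by $196.

Profit = -$239 at x = 7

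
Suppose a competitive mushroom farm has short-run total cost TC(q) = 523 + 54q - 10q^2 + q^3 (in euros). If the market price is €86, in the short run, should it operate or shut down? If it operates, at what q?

Produce at q = 8

Strip out fixed cost: VC = 54q - 10q^2 + q^3. Then AVC = 54 - 10q + q^2 and MC = 54 - 20q + 3q^2.
AVC hits its minimum where MC = AVC, at q = 5, giving min AVC = 54 - 10·5 + 5^2 = €29.
Since P = €86 ≥ min AVC = €29, price covers variable cost and the firm should produce.
Set P = MC: 86 = 54 - 20q + 3q^2 → -32 - 20q + 3q^2 = 0. The roots are q = -4/3 and q = 8; the profit-maximizing output is on the rising part of MC, so q* = 8.
Check: AVC at q = 8 is €38 ≤ P, so revenue covers variable cost.
Profit = P·q − TC = 86·8 − 827 = -€139, a loss, but smaller than the €523 fixed cost the firm would lose by shutting down.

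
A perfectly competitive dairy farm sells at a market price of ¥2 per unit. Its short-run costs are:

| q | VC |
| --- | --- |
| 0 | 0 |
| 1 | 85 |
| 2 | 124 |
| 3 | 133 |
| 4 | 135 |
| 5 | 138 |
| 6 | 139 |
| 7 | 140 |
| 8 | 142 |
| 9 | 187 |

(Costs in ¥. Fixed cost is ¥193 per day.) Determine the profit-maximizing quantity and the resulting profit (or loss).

q = 0 (shut down); profit = -¥193

Profit at each row (π = 2q − TC): q=0: -193; q=1: -276; q=2: -313; q=3: -320; q=4: -320; q=5: -321; q=6: -320; q=7: -319; q=8: -319; q=9: -362.
Profit is highest at q = 0. Equivalently, the lowest AVC in the table is 142/8 ≈ ¥17.75 at q = 8, and P = ¥2 falls below it — price never covers variable cost, so the firm shuts down and loses only its fixed cost.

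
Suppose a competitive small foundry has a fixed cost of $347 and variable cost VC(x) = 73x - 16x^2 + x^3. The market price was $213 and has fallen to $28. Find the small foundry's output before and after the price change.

MC = 73 - 32x + 3x^2; the shutdown threshold is min AVC = $9 (at x = 8).
At P = $213 ≥ min AVC, set P = MC on the rising branch: x = 14.
At P = $28 ≥ min AVC, set P = MC: x = 9. The firm stays open but cuts output.

Output falls from 14 to 9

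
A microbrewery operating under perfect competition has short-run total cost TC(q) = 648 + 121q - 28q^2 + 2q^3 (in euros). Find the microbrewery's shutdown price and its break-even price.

Shutdown price = €23; break-even price = €103

Shutdown price = min AVC. AVC = 121 - 28q + 2q^2, with vertex at q = 7 and minimum €23.
ATC = 648/q + 121 - 28q + 2q^2. Setting dATC/dq = −648/q^2 − 28 + 4q = 0 gives q = 9 (since 4·9^3 − 28·9^2 = 648).
min ATC = 648/9 + 121 − 28·9 + 2·9^2 = €103. That is the break-even price.
For €23 ≤ P < €103 the firm produces at a loss; below €23 it shuts down.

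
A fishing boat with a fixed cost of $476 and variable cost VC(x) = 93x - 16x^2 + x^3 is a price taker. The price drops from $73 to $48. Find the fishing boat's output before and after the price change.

AVC = 93 - 16x + x^2, minimized at x = 8 where min AVC = $29. MC = 93 - 32x + 3x^2.
With P = $73 above the shutdown price, P = MC gives x = 10.
At P = $48 ≥ min AVC, set P = MC: x = 9. The firm stays open but cuts output.

Output falls from 10 to 9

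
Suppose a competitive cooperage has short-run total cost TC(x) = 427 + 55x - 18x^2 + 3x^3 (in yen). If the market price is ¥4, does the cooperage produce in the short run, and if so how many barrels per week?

Shut down

From TC, MC = TC'(x) = 55 - 36x + 9x^2 and AVC = VC/x = 55 - 18x + 3x^2.
The AVC parabola has its vertex at x = 18/6 = 3, where AVC = 55 - 18·3 + 3·3^2 = ¥28.
Since P = ¥4 < min AVC = ¥28, price fails to cover variable cost at any output.
The firm minimizes its loss by shutting down and losing only its fixed cost of ¥427.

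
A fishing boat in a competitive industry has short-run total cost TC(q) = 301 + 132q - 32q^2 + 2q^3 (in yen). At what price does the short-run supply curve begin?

Short-run supply begins at min AVC. From VC = 132q - 32q^2 + 2q^3, AVC = 132 - 32q + 2q^2.
dAVC/dq = -32 + 4q = 0 gives q = 8. min AVC = 132 - 32·8 + 2·8^2 = 4.
For P < ¥4 the firm produces nothing.

¥4 per unit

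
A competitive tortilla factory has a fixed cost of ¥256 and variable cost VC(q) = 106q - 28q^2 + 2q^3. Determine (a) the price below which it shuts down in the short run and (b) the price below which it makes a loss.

AVC = 106 - 28q + 2q^2; minimized at q = 7, giving min AVC = ¥8. That is the shutdown price.
ATC = 256/q + 106 - 28q + 2q^2. Setting dATC/dq = −256/q^2 − 28 + 4q = 0 gives q = 8 (since 4·8^3 − 28·8^2 = 256).
min ATC = 256/8 + 106 − 28·8 + 2·8^2 = ¥42. That is the break-even price.
For ¥8 ≤ P < ¥42 the firm produces at a loss; below ¥8 it shuts down.

Shutdown price = ¥8; break-even price = ¥42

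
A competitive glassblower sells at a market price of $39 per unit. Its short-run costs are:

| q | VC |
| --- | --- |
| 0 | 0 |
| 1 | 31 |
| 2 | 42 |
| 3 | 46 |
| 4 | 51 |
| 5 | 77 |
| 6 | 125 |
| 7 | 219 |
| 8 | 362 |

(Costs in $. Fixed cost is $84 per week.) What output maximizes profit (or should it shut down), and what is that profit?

Tabulate TR − TC: q=0: -84; q=1: -76; q=2: -48; q=3: -13; q=4: 21; q=5: 34; q=6: 25; q=7: -30; q=8: -134.
Profit is maximized at q = 5. AVC there is 77/5 = $15.40 ≤ P, so producing beats shutting down (which would give -$84).

q = 5; profit = $34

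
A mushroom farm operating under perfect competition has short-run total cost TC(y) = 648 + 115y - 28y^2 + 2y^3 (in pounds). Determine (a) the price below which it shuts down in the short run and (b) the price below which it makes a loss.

Shutdown price = min AVC. AVC = 115 - 28y + 2y^2, with vertex at y = 7 and minimum £17.
ATC = 648/y + 115 - 28y + 2y^2. Setting dATC/dy = −648/y^2 − 28 + 4y = 0 gives y = 9 (since 4·9^3 − 28·9^2 = 648).
min ATC = 648/9 + 115 − 28·9 + 2·9^2 = £97. That is the break-even price.
For £17 ≤ P < £97 the firm produces at a loss; below £17 it shuts down.

Shutdown price = £17; break-even price = £97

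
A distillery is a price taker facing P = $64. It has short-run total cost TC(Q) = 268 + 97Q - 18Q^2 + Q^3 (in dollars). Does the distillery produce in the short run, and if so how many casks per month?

Produce at Q = 11

Variable cost is VC = 97Q - 18Q^2 + Q^3, so AVC = VC/Q = 97 - 18Q + Q^2 and MC = dTC/dQ = 97 - 36Q + 3Q^2.
The AVC parabola has its vertex at Q = 18/2 = 9, where AVC = 97 - 18·9 + 9^2 = $16.
P = $64 exceeds min AVC = $16, so the firm stays open.
P = MC gives 33 - 36Q + 3Q^2 = 0, with roots 1 and 11. Take the larger (rising MC): Q* = 11.
Check: AVC at Q = 11 is $20 ≤ P, so revenue covers variable cost.
Profit = P·Q − TC = 64·11 − 488 = $216.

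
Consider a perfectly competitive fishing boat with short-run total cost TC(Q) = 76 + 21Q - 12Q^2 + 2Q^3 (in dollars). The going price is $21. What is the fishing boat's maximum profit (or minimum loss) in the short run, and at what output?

AVC = 21 - 12Q + 2Q^2; min AVC = $3 at Q = 3. Since P = $21 ≥ min AVC, the firm produces.
MC = 21 - 24Q + 6Q^2. Setting P = MC and taking the root on the rising branch gives Q* = 4.
TR = 21·4 = 84. TC = 76 + 20 = 96. Profit = 84 − 96 = -$12.
That loss of $12 beats the $76 the firm would lose by shutting down; producing recovers $64 of fixed cost.

Profit = -$12 at Q = 4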